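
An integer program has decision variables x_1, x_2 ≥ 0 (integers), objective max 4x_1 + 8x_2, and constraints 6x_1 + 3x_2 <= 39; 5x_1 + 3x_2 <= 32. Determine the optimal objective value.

The continuous relaxation peaks at (0, 10.7) with value 85.33; rounding to a feasible lattice point costs some objective.
(x_1,x_2)=(0,10): 6·0+3·10=30≤39, 5·0+3·10=30≤32, objective 80.
(x_1,x_2)=(1,9): 6·1+3·9=33≤39, 5·1+3·9=32≤32, objective 76.
(x_1,x_2)=(0,9): 6·0+3·9=27≤39, 5·0+3·9=27≤32, objective 72.
No feasible integer point exceeds 80.

80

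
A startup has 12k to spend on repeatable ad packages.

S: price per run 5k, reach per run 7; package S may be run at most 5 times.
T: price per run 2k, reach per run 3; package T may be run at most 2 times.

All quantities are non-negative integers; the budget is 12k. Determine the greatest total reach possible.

This is a bounded integer knapsack.
T has the best ratio (3/2); taking only T gives at most 2×3 = 6 (stopped by the supply cap of 2).
Mixing does better — 2×S and 1×T: price 12 ≤ 12, reach 2·7 + 1·3 = 17.

17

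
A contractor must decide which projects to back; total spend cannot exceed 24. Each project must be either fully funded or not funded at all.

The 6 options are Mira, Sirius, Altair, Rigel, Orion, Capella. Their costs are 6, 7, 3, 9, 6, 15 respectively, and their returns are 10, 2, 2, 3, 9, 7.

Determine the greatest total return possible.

24

Mira + Sirius + Altair + Orion: cost 6 + 7 + 3 + 6 = 22 ≤ 24, return 10 + 2 + 2 + 9 = 23.
Mira + Altair + Rigel + Orion: cost 6 + 3 + 9 + 6 = 24 ≤ 24, return 10 + 2 + 3 + 9 = 24.
Best is Mira, Altair, Rigel, and Orion with total return 24.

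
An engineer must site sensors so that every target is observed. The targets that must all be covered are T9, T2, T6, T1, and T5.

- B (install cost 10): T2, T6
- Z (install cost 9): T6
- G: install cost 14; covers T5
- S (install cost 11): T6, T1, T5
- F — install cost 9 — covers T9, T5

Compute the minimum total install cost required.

30

Choose B, S, and F: together they cover T9, T2, T6, T1, T5 — every target.
Total install cost: 10 + 11 + 9 = 30.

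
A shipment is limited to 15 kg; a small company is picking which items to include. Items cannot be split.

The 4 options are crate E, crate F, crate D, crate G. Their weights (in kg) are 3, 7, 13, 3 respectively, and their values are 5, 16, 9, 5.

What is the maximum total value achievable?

crate E + crate F + crate G: weight 3 + 7 + 3 = 13 ≤ 15, value 5 + 16 + 5 = 26.
crate E + crate F: weight 3 + 7 = 10 ≤ 15, value 5 + 16 = 21.
Best is crate E, crate F, and crate G with total value 26.

26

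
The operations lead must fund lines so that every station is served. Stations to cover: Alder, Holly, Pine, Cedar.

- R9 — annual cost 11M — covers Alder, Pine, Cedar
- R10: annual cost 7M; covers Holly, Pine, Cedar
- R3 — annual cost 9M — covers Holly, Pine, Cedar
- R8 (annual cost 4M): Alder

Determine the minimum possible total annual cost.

Choose R10 and R8: together they cover Alder, Holly, Pine, Cedar — every station.
Total annual cost: 7 + 4 = 11.
No cover costs less than 11.

11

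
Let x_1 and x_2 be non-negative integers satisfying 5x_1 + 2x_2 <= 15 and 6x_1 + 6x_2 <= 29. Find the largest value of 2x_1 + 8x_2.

32

The continuous relaxation peaks at (0, 4.83) with value 38.67; rounding to a feasible lattice point costs some objective.
(x_1,x_2)=(0,4): 5·0+2·4=8≤15, 6·0+6·4=24≤29, objective 32.
(x_1,x_2)=(1,3): 5·1+2·3=11≤15, 6·1+6·3=24≤29, objective 26.
(x_1,x_2)=(0,3): 5·0+2·3=6≤15, 6·0+6·3=18≤29, objective 24.
No feasible integer point exceeds 32.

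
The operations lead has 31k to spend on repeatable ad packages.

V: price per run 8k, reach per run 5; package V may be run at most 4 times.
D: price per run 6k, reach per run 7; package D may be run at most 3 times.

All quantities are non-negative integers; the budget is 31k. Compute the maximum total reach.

1×V and 3×D: price 26 ≤ 31, reach 1·5 + 3·7 = 26.
2×V and 2×D: price 28 ≤ 31, reach 2·5 + 2·7 = 24.
Best is 26.

26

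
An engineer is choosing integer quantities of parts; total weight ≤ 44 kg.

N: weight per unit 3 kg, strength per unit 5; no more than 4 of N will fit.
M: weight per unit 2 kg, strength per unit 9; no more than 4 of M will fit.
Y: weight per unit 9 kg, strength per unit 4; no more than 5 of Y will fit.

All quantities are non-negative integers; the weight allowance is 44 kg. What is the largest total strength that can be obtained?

64

M has the best ratio (9/2); taking only M gives at most 4×9 = 36 (stopped by the supply cap of 4).
Mixing does better — 4×N, 4×M, and 2×Y: weight 38 ≤ 44, strength 4·5 + 4·9 + 2·4 = 64.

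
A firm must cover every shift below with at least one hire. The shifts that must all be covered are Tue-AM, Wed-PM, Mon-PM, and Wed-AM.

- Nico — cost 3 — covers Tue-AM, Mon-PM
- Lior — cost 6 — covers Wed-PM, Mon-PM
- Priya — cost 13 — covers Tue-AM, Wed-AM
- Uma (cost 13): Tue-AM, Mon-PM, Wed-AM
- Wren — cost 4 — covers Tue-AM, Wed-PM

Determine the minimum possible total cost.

17

This is an integer covering problem.
Choose Uma and Wren: together they cover Tue-AM, Wed-PM, Mon-PM, Wed-AM — every shift.
Total cost: 13 + 4 = 17.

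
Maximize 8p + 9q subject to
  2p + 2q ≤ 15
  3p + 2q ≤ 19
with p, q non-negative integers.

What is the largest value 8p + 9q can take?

(p,q)=(0,7): 2·0+2·7=14≤15, 3·0+2·7=14≤19, objective 63.
(p,q)=(1,6): 2·1+2·6=14≤15, 3·1+2·6=15≤19, objective 62.
(p,q)=(0,6): 2·0+2·6=12≤15, 3·0+2·6=12≤19, objective 54.
No feasible integer point exceeds 63.

63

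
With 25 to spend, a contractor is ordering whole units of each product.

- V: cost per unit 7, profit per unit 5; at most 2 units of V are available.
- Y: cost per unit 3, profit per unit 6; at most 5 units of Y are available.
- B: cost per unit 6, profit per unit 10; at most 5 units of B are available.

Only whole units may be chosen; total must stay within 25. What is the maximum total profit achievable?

44

This is a bounded integer knapsack.
4×Y and 2×B: cost 24 ≤ 25, profit 4·6 + 2·10 = 44.
2×Y and 3×B: cost 24 ≤ 25, profit 2·6 + 3·10 = 42.
Best is 44.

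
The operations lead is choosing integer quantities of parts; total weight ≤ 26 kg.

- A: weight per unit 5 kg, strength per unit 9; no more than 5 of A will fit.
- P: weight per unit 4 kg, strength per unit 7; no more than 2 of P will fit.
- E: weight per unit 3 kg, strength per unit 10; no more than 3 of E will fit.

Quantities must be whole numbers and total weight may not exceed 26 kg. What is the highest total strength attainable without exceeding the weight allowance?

57

E has the best ratio (10/3); taking only E gives at most 3×10 = 30 (stopped by the supply cap of 3).
Mixing does better — 3×A and 3×E: weight 24 ≤ 26, strength 3·9 + 3·10 = 57.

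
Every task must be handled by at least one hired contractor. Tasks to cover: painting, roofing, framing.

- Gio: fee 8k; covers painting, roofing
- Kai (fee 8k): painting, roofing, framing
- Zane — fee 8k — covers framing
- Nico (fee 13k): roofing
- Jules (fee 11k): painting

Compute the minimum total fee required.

Kai alone covers painting, roofing, framing — every task.
Total fee: 8.

8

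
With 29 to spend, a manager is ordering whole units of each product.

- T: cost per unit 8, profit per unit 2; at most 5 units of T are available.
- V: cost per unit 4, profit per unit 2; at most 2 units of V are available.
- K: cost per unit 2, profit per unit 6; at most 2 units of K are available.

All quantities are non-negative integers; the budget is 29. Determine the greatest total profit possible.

20

This is a bounded integer knapsack.
K has the best ratio (6/2); taking only K gives at most 2×6 = 12 (stopped by the supply cap of 2).
Mixing does better — 2×T, 2×V, and 2×K: cost 28 ≤ 29, profit 2·2 + 2·2 + 2·6 = 20.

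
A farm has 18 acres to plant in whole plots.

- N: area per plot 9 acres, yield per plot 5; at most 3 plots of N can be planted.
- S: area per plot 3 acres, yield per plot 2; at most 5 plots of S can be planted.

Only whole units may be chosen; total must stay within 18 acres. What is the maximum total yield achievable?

11

S has the best ratio (2/3); taking only S gives at most 5×2 = 10 (stopped by the supply cap of 5).
Mixing does better — 1×N and 3×S: area 18 ≤ 18, yield 1·5 + 3·2 = 11.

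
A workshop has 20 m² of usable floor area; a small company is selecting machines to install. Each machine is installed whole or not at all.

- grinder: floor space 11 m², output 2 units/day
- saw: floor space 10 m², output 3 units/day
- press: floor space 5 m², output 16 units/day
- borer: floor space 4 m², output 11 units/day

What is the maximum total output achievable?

30

This is a 0-1 knapsack instance.
Take saw, press, and borer: floor space 10 + 5 + 4 = 19 ≤ 20, output 3 + 16 + 11 = 30.
No other feasible combination does better.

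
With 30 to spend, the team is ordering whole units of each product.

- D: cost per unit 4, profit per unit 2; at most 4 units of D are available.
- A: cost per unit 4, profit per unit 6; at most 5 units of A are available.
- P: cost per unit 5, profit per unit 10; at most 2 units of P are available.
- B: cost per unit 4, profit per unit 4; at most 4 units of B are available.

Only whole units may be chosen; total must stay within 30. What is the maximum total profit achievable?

50

5×A and 2×P: cost 30 ≤ 30, profit 5·6 + 2·10 = 50.
4×A, 2×P, and 1×B: cost 30 ≤ 30, profit 4·6 + 2·10 + 1·4 = 48.
Best is 50.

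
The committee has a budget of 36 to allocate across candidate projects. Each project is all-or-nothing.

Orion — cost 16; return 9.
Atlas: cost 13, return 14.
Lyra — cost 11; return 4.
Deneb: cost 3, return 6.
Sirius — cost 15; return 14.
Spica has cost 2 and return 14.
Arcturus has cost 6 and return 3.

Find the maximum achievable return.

48

Allowing fractional choices, the relaxed optimum would be about 49.7, but projects are indivisible.
Atlas + Sirius + Spica + Arcturus: cost 13 + 15 + 2 + 6 = 36 ≤ 36, return 14 + 14 + 14 + 3 = 45.
Atlas + Deneb + Sirius + Spica: cost 13 + 3 + 15 + 2 = 33 ≤ 36, return 14 + 6 + 14 + 14 = 48.
Orion + Atlas + Deneb + Spica: cost 16 + 13 + 3 + 2 = 34 ≤ 36, return 9 + 14 + 6 + 14 = 43.
Best is Atlas, Deneb, Sirius, and Spica with total return 48.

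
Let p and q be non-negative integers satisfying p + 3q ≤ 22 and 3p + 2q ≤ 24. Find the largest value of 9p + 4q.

72

(p,q)=(8,0): 1·8+3·0=8≤22, 3·8+2·0=24≤24, objective 72.
(p,q)=(7,1): 1·7+3·1=10≤22, 3·7+2·1=23≤24, objective 67.
(p,q)=(7,0): 1·7+3·0=7≤22, 3·7+2·0=21≤24, objective 63.
The best lattice point is (8,0), giving 72.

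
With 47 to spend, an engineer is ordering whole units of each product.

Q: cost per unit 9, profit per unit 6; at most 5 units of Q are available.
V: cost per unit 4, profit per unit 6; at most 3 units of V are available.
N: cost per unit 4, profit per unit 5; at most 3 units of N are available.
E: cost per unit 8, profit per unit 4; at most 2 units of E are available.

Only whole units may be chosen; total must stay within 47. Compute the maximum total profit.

46

V has the best ratio (6/4); taking only V gives at most 3×6 = 18 (stopped by the supply cap of 3).
Mixing does better — 3×Q, 3×V, and 2×N: cost 47 ≤ 47, profit 3·6 + 3·6 + 2·5 = 46.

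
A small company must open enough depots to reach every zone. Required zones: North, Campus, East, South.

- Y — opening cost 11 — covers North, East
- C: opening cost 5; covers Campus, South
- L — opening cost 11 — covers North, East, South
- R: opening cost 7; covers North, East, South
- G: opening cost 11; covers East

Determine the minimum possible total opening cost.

12

This is a weighted set-cover instance.
Choose C and R: together they cover North, Campus, East, South — every zone.
Total opening cost: 5 + 7 = 12.
No cover costs less than 12.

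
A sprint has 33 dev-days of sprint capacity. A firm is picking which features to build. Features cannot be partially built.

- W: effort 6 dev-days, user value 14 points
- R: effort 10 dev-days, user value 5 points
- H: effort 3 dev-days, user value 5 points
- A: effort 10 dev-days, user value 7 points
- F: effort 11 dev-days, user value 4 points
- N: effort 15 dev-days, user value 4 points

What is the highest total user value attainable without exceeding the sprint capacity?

31

Treat it as a binary knapsack problem.
Allowing fractional choices, the relaxed optimum would be about 32.5, but features are indivisible.
W + H + A + F: effort 6 + 3 + 10 + 11 = 30 ≤ 33, user value 14 + 5 + 7 + 4 = 30.
W + R + H + A: effort 6 + 10 + 3 + 10 = 29 ≤ 33, user value 14 + 5 + 5 + 7 = 31.
W + R + H + F: effort 6 + 10 + 3 + 11 = 30 ≤ 33, user value 14 + 5 + 5 + 4 = 28.
Best is W, R, H, and A with total user value 31.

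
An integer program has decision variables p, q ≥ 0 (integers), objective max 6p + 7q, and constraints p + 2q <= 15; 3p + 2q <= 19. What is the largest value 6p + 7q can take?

(p,q)=(1,7) is feasible, giving 55.
(p,q)=(2,6) is feasible, giving 54.
(p,q)=(3,5) is feasible, giving 53.
(p,q)=(0,7) is feasible, giving 49.
No feasible integer point exceeds 55.

55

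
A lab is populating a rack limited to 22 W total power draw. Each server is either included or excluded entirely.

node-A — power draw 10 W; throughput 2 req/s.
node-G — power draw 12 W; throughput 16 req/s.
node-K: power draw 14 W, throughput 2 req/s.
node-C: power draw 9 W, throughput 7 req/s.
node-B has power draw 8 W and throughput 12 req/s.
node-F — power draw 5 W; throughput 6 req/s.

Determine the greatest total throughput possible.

28

This is an integer program with binary decision variables.
node-G + node-C: power draw 12 + 9 = 21 ≤ 22, throughput 16 + 7 = 23.
node-G + node-B: power draw 12 + 8 = 20 ≤ 22, throughput 16 + 12 = 28.
node-C + node-B + node-F: power draw 9 + 8 + 5 = 22 ≤ 22, throughput 7 + 12 + 6 = 25.
Best is node-G and node-B with total throughput 28.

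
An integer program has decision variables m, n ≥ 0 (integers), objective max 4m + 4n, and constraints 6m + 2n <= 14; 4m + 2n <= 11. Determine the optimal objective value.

20

Relaxing integrality, the LP optimum is 22.00 at (m,n) = (0, 5.5), which is not an integer point.
(m,n)=(0,5): 6·0+2·5=10≤14, 4·0+2·5=10≤11, objective 20.
(m,n)=(0,4): 6·0+2·4=8≤14, 4·0+2·4=8≤11, objective 16.
No feasible integer point exceeds 20.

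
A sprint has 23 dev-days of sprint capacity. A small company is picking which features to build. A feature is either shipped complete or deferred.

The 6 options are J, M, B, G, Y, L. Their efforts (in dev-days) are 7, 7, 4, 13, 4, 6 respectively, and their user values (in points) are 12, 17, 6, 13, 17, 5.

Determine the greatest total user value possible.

52

This is a 0-1 knapsack instance.
Take J, M, B, and Y: effort 7 + 7 + 4 + 4 = 22 ≤ 23, user value 12 + 17 + 6 + 17 = 52.
No other feasible combination does better.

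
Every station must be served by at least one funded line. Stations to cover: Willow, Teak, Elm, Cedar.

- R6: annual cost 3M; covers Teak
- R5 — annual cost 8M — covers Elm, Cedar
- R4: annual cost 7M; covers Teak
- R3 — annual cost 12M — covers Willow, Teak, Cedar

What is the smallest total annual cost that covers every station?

20

This is a weighted set-cover instance.
Choose R5 and R3: together they cover Willow, Teak, Elm, Cedar — every station.
Total annual cost: 8 + 12 = 20.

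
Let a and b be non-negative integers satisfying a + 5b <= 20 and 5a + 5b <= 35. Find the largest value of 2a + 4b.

(a,b)=(4,3): 1·4+5·3=19≤20, 5·4+5·3=35≤35, objective 20.
(a,b)=(3,3): 1·3+5·3=18≤20, 5·3+5·3=30≤35, objective 18.
(a,b)=(5,2): 1·5+5·2=15≤20, 5·5+5·2=35≤35, objective 18.
No feasible integer point exceeds 20.

20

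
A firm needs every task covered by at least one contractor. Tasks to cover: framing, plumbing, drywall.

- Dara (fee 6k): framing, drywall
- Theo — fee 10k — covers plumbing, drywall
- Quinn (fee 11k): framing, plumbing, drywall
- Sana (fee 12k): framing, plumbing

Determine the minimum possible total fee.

11

This is an integer covering problem.
The greedy cost-per-new-task heuristic would pick Dara and Theo for 16, but a cheaper cover exists.
Quinn alone covers framing, plumbing, drywall — every task.
Total fee: 11.
No cover costs less than 11.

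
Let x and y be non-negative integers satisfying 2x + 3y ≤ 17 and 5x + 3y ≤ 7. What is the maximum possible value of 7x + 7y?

The continuous relaxation peaks at (0, 2.33) with value 16.33; rounding to a feasible lattice point costs some objective.
(x,y)=(0,2): 2·0+3·2=6≤17, 5·0+3·2=6≤7, objective 14.
(x,y)=(0,1): 2·0+3·1=3≤17, 5·0+3·1=3≤7, objective 7.
No feasible integer point exceeds 14.

14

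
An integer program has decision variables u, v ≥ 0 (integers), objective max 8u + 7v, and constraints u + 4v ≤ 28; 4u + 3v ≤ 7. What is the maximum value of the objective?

15

(u,v)=(1,1) is feasible, giving 15.
(u,v)=(0,2) is feasible, giving 14.
(u,v)=(1,0) is feasible, giving 8.
(u,v)=(0,1) is feasible, giving 7.
The best lattice point is (1,1), giving 15.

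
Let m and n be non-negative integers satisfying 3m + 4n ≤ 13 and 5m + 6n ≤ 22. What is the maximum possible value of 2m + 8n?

24

The continuous relaxation peaks at (0, 3.25) with value 26.00; rounding to a feasible lattice point costs some objective.
(m,n)=(0,3) is feasible, giving 24.
(m,n)=(1,2) is feasible, giving 18.
(m,n)=(0,2) is feasible, giving 16.
No feasible integer point exceeds 24.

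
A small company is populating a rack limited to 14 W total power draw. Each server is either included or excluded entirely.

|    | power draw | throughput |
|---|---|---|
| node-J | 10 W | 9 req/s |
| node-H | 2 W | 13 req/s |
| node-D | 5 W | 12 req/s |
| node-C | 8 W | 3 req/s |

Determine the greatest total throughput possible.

25

Treat it as a binary knapsack problem.
Take node-H and node-D: power draw 2 + 5 = 7 ≤ 14, throughput 13 + 12 = 25.
No other feasible combination does better.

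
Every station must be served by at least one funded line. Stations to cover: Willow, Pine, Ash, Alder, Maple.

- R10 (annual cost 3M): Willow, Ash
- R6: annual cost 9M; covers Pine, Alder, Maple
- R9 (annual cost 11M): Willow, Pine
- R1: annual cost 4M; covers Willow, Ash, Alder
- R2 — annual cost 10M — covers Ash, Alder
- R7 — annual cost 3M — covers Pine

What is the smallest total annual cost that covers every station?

The greedy cost-per-new-station heuristic would pick R1, R7, and R6 for 16, but a cheaper cover exists.
Choose R10 and R6: together they cover Willow, Pine, Ash, Alder, Maple — every station.
Total annual cost: 3 + 9 = 12.
No cover costs less than 12.

12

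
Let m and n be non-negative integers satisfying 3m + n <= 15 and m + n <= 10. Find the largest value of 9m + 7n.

(m,n)=(2,8): 3·2+1·8=14≤15, 1·2+1·8=10≤10, objective 74.
(m,n)=(1,9): 3·1+1·9=12≤15, 1·1+1·9=10≤10, objective 72.
(m,n)=(3,6): 3·3+1·6=15≤15, 1·3+1·6=9≤10, objective 69.
Maximum is 74 at (m,n)=(2,8).

74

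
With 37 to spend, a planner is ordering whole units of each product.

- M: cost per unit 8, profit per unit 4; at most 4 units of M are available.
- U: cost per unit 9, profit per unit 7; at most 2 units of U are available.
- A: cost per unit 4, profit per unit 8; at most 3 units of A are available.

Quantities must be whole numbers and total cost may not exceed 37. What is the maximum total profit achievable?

39

A has the best ratio (8/4); taking only A gives at most 3×8 = 24 (stopped by the supply cap of 3).
Mixing does better — 2×M, 1×U, and 3×A: cost 37 ≤ 37, profit 2·4 + 1·7 + 3·8 = 39.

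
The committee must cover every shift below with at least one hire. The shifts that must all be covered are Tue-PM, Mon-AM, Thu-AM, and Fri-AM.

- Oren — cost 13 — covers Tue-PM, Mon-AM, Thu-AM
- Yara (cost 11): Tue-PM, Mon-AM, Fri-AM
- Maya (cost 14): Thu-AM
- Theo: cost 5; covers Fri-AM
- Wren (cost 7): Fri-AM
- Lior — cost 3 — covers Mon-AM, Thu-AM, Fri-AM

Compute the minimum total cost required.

14

Choose Yara and Lior: together they cover Tue-PM, Mon-AM, Thu-AM, Fri-AM — every shift.
Total cost: 11 + 3 = 14.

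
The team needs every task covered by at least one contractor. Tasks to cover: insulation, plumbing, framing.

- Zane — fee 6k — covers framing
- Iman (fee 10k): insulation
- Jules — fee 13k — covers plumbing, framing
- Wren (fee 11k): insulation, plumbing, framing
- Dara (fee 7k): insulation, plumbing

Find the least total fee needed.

11

The greedy cost-per-new-task heuristic would pick Dara and Zane for 13, but a cheaper cover exists.
Wren alone covers insulation, plumbing, framing — every task.
Total fee: 11.
No cover costs less than 11.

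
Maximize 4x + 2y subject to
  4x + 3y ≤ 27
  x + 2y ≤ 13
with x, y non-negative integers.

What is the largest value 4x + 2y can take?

(x,y)=(6,1): 4·6+3·1=27≤27, 1·6+2·1=8≤13, objective 26.
(x,y)=(6,0): 4·6+3·0=24≤27, 1·6+2·0=6≤13, objective 24.
Maximum is 26 at (x,y)=(6,1).

26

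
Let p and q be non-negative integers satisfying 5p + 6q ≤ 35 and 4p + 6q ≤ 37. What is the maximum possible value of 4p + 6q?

34

Relaxing integrality, the LP optimum is 35.00 at (p,q) = (0, 5.83), which is not an integer point.
(p,q)=(1,5) is feasible, giving 34.
(p,q)=(2,4) is feasible, giving 32.
Maximum is 34 at (p,q)=(1,5).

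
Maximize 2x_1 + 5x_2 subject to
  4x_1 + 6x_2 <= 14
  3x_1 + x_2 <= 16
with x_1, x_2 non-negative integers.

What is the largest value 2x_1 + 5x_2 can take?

(x_1,x_2)=(0,2) is feasible, giving 10.
(x_1,x_2)=(1,1) is feasible, giving 7.
Maximum is 10 at (x_1,x_2)=(0,2).

10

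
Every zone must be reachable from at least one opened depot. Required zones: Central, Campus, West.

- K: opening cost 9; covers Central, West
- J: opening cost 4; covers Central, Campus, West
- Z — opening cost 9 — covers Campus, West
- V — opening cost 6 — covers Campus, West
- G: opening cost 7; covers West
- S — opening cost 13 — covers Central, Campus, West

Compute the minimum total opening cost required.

4

J alone covers Central, Campus, West — every zone.
Total opening cost: 4.
No cover costs less than 4.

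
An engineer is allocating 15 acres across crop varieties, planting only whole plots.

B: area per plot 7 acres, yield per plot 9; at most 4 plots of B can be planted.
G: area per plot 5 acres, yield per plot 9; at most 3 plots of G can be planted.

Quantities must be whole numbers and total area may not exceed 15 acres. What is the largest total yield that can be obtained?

This is a bounded integer knapsack.
G has the best ratio (9/5); taking only G gives at most 3×9 = 27 (stopped by the area limit).
Optimal: 3×G: area 15 ≤ 15, yield 3·9 = 27.

27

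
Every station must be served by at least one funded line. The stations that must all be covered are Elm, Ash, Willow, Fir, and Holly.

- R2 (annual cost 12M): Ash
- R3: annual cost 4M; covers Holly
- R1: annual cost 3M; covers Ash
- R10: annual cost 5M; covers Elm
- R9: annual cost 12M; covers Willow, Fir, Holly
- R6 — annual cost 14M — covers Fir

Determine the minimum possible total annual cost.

20

Choose R1, R10, and R9: together they cover Elm, Ash, Willow, Fir, Holly — every station.
Total annual cost: 3 + 5 + 12 = 20.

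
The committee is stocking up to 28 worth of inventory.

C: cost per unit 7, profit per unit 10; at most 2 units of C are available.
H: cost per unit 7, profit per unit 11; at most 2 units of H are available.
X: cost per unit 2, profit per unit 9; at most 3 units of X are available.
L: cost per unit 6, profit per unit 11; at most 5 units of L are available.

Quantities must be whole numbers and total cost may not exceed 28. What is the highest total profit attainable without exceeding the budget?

This is a bounded integer knapsack.
X has the best ratio (9/2); taking only X gives at most 3×9 = 27 (stopped by the supply cap of 3).
Mixing does better — 2×X and 4×L: cost 28 ≤ 28, profit 2·9 + 4·11 = 62.

62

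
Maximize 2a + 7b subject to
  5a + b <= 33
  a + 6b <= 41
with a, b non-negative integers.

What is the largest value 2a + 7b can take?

The continuous relaxation peaks at (5.41, 5.93) with value 52.34; rounding to a feasible lattice point costs some objective.
(a,b)=(5,6): 5·5+1·6=31≤33, 1·5+6·6=41≤41, objective 52.
(a,b)=(4,6): 5·4+1·6=26≤33, 1·4+6·6=40≤41, objective 50.
(a,b)=(5,5): 5·5+1·5=30≤33, 1·5+6·5=35≤41, objective 45.
No feasible integer point exceeds 52.

52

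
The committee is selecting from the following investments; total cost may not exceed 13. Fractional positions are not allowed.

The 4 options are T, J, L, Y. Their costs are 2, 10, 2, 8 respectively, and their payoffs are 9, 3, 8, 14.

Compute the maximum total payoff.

31

This is an integer program with binary decision variables.
Allowing fractional choices, the relaxed optimum would be about 31.3, but investments are indivisible.
T + L + Y: cost 2 + 2 + 8 = 12 ≤ 13, payoff 9 + 8 + 14 = 31.
T + Y: cost 2 + 8 = 10 ≤ 13, payoff 9 + 14 = 23.
Best is T, L, and Y with total payoff 31.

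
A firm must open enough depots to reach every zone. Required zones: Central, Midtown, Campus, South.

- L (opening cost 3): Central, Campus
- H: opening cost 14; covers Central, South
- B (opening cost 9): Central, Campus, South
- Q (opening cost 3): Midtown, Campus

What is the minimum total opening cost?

12

This is an integer covering problem.
Choose B and Q: together they cover Central, Midtown, Campus, South — every zone.
Total opening cost: 9 + 3 = 12.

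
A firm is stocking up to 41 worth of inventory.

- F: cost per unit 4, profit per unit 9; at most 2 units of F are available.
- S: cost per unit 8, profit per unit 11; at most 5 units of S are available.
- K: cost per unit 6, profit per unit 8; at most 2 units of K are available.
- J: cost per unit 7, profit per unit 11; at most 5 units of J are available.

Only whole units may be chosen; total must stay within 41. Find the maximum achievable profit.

67

1×F and 5×J: cost 39 ≤ 41, profit 1·9 + 5·11 = 64.
2×F, 2×K, and 3×J: cost 41 ≤ 41, profit 2·9 + 2·8 + 3·11 = 67.
Best is 67.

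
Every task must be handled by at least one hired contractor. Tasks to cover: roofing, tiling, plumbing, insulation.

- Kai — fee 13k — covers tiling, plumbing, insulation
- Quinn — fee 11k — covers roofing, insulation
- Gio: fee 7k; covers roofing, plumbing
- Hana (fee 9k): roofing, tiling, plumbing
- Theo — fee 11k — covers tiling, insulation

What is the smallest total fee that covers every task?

18

This is a weighted set-cover instance.
The greedy cost-per-new-task heuristic would pick Hana and Quinn for 20, but a cheaper cover exists.
Choose Gio and Theo: together they cover roofing, tiling, plumbing, insulation — every task.
Total fee: 7 + 11 = 18.
No cover costs less than 18.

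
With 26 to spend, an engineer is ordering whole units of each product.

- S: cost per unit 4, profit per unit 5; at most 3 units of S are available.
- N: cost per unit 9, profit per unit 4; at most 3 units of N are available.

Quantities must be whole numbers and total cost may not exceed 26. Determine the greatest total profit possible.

19

3×S and 1×N: cost 21 ≤ 26, profit 3·5 + 1·4 = 19.
2×S and 2×N: cost 26 ≤ 26, profit 2·5 + 2·4 = 18.
Best is 19.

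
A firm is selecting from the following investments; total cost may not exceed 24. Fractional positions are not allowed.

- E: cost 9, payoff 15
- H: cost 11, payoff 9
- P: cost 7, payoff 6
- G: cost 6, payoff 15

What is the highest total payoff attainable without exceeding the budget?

E + P + G: cost 9 + 7 + 6 = 22 ≤ 24, payoff 15 + 6 + 15 = 36.
E + G: cost 9 + 6 = 15 ≤ 24, payoff 15 + 15 = 30.
H + P + G: cost 11 + 7 + 6 = 24 ≤ 24, payoff 9 + 6 + 15 = 30.
Best is E, P, and G with total payoff 36.

36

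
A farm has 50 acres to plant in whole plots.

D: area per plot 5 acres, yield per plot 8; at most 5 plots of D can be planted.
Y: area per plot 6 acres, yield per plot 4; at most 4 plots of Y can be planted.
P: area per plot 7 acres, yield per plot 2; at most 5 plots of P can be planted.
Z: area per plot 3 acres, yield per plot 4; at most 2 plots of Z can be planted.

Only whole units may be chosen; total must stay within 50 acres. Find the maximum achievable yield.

60

This is a bounded integer knapsack.
D has the best ratio (8/5); taking only D gives at most 5×8 = 40 (stopped by the supply cap of 5).
Mixing does better — 5×D, 3×Y, and 2×Z: area 49 ≤ 50, yield 5·8 + 3·4 + 2·4 = 60.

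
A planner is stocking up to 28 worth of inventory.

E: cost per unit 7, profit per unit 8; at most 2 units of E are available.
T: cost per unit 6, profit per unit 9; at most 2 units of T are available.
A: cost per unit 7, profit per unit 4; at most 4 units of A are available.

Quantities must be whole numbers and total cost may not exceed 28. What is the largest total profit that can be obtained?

This is a bounded integer knapsack.
2×E and 2×T: cost 26 ≤ 28, profit 2·8 + 2·9 = 34.
1×E, 2×T, and 1×A: cost 26 ≤ 28, profit 1·8 + 2·9 + 1·4 = 30.
Best is 34.

34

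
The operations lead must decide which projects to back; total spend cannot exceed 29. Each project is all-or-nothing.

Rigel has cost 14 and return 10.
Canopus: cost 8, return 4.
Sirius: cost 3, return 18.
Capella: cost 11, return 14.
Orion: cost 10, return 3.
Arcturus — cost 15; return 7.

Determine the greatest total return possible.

Allowing fractional choices, the relaxed optimum would be about 42.5, but projects are indivisible.
Rigel + Sirius + Capella: cost 14 + 3 + 11 = 28 ≤ 29, return 10 + 18 + 14 = 42.
Sirius + Capella + Arcturus: cost 3 + 11 + 15 = 29 ≤ 29, return 18 + 14 + 7 = 39.
Best is Rigel, Sirius, and Capella with total return 42.

42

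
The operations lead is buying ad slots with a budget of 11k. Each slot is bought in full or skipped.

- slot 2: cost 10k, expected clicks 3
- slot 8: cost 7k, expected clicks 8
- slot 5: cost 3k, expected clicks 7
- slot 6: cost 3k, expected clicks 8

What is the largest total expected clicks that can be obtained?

16

Take slot 8 and slot 6: cost 7 + 3 = 10 ≤ 11, expected clicks 8 + 8 = 16.
No other feasible combination does better.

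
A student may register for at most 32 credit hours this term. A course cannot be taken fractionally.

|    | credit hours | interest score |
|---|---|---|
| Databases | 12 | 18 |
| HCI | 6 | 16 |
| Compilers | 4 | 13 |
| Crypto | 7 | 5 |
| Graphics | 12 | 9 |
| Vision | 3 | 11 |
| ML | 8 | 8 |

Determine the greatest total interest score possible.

63

Allowing fractional choices, the relaxed optimum would be about 65.0, but courses are indivisible.
Databases + HCI + Compilers + ML: credit hours 12 + 6 + 4 + 8 = 30 ≤ 32, interest score 18 + 16 + 13 + 8 = 55.
Databases + HCI + Compilers + Vision: credit hours 12 + 6 + 4 + 3 = 25 ≤ 32, interest score 18 + 16 + 13 + 11 = 58.
Databases + HCI + Compilers + Crypto + Vision: credit hours 12 + 6 + 4 + 7 + 3 = 32 ≤ 32, interest score 18 + 16 + 13 + 5 + 11 = 63.
Best is Databases, HCI, Compilers, Crypto, and Vision with total interest score 63.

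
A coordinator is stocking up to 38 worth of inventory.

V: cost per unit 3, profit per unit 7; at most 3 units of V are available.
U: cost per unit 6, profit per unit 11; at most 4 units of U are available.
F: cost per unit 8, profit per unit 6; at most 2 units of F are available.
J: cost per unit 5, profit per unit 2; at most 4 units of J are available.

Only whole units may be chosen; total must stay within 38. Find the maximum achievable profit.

67

Take 3×V, 4×U, and 1×J: cost 38 ≤ 38, profit 3·7 + 4·11 + 1·2 = 67.
V has the best ratio (7/3) and is taken to its limit of 3; remaining capacity is filled optimally with the others.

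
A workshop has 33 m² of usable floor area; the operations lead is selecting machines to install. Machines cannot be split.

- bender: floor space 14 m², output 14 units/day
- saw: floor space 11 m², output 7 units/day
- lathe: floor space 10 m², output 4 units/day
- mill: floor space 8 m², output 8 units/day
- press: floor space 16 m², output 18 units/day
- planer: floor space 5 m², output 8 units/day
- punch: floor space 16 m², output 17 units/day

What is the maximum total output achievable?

35

Allowing fractional choices, the relaxed optimum would be about 38.8, but machines are indivisible.
mill + press + planer: floor space 8 + 16 + 5 = 29 ≤ 33, output 8 + 18 + 8 = 34.
mill + planer + punch: floor space 8 + 5 + 16 = 29 ≤ 33, output 8 + 8 + 17 = 33.
press + punch: floor space 16 + 16 = 32 ≤ 33, output 18 + 17 = 35.
Best is press and punch with total output 35.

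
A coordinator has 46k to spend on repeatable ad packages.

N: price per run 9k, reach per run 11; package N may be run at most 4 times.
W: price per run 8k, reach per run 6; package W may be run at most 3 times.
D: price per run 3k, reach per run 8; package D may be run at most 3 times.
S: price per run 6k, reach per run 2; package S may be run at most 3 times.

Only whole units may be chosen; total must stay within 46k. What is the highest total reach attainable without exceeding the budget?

68

4×N and 3×D: price 45 ≤ 46, reach 4·11 + 3·8 = 68.
3×N, 1×W, and 3×D: price 44 ≤ 46, reach 3·11 + 1·6 + 3·8 = 63.
Best is 68.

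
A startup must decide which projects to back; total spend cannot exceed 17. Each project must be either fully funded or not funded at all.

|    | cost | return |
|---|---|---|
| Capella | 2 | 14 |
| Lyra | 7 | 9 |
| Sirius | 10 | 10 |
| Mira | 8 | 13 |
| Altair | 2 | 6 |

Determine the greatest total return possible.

Capella + Mira + Altair: cost 2 + 8 + 2 = 12 ≤ 17, return 14 + 13 + 6 = 33.
Capella + Lyra + Mira: cost 2 + 7 + 8 = 17 ≤ 17, return 14 + 9 + 13 = 36.
Best is Capella, Lyra, and Mira with total return 36.

36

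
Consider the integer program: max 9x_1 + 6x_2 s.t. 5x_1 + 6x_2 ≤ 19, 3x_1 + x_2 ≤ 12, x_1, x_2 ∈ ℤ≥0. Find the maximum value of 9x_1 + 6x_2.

27

(x_1,x_2)=(3,0): 5·3+6·0=15≤19, 3·3+1·0=9≤12, objective 27.
(x_1,x_2)=(2,1): 5·2+6·1=16≤19, 3·2+1·1=7≤12, objective 24.
(x_1,x_2)=(2,0): 5·2+6·0=10≤19, 3·2+1·0=6≤12, objective 18.
Maximum is 27 at (x_1,x_2)=(3,0).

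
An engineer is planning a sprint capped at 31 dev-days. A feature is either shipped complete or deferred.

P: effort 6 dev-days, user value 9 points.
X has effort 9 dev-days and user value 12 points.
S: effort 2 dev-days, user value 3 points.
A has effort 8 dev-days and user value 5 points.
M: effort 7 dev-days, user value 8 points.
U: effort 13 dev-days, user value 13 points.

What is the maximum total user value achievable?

37

This is a 0-1 knapsack instance.
P + X + S + U: effort 6 + 9 + 2 + 13 = 30 ≤ 31, user value 9 + 12 + 3 + 13 = 37.
X + S + M + U: effort 9 + 2 + 7 + 13 = 31 ≤ 31, user value 12 + 3 + 8 + 13 = 36.
Best is P, X, S, and U with total user value 37.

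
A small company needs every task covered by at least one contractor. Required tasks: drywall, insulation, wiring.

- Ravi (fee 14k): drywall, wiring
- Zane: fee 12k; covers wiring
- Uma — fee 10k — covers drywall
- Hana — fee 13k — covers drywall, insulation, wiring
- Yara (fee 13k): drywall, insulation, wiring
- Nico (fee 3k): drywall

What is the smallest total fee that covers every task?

13

The greedy cost-per-new-task heuristic would pick Nico and Hana for 16, but a cheaper cover exists.
Hana alone covers drywall, insulation, wiring — every task.
Total fee: 13.
No cover costs less than 13.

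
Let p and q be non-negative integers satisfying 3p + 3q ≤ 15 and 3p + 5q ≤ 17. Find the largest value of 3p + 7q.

Relaxing integrality, the LP optimum is 23.80 at (p,q) = (0, 3.4), which is not an integer point.
(p,q)=(0,3): 3·0+3·3=9≤15, 3·0+5·3=15≤17, objective 21.
(p,q)=(1,2): 3·1+3·2=9≤15, 3·1+5·2=13≤17, objective 17.
(p,q)=(0,2): 3·0+3·2=6≤15, 3·0+5·2=10≤17, objective 14.
Maximum is 21 at (p,q)=(0,3).

21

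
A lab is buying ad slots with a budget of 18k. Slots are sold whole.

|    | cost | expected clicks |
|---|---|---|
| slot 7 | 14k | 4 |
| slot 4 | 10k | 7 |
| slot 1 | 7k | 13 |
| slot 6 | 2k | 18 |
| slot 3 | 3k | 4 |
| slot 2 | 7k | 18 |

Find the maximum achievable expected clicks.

49

Allowing fractional choices, the relaxed optimum would be about 51.7, but ad slots are indivisible.
slot 6 + slot 3 + slot 2: cost 2 + 3 + 7 = 12 ≤ 18, expected clicks 18 + 4 + 18 = 40.
slot 1 + slot 6 + slot 2: cost 7 + 2 + 7 = 16 ≤ 18, expected clicks 13 + 18 + 18 = 49.
slot 6 + slot 2: cost 2 + 7 = 9 ≤ 18, expected clicks 18 + 18 = 36.
Best is slot 1, slot 6, and slot 2 with total expected clicks 49.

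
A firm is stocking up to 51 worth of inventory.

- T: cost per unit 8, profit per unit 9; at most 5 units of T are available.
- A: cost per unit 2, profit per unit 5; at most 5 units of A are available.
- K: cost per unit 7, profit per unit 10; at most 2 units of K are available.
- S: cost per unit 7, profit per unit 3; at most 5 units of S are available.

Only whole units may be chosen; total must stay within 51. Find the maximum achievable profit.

72

A has the best ratio (5/2); taking only A gives at most 5×5 = 25 (stopped by the supply cap of 5).
Mixing does better — 3×T, 5×A, and 2×K: cost 48 ≤ 51, profit 3·9 + 5·5 + 2·10 = 72.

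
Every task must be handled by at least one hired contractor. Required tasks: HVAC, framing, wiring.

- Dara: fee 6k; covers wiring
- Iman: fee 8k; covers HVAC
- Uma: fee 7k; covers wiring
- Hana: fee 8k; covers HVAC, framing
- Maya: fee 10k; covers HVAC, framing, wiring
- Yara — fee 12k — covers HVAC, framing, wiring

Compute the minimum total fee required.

10

Maya alone covers HVAC, framing, wiring — every task.
Total fee: 10.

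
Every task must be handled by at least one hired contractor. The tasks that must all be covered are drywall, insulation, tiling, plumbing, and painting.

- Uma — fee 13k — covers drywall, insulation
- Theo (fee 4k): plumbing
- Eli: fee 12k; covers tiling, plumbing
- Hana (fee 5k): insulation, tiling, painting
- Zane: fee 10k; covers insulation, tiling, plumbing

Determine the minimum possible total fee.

Choose Uma, Theo, and Hana: together they cover drywall, insulation, tiling, plumbing, painting — every task.
Total fee: 13 + 4 + 5 = 22.
No cover costs less than 22.

22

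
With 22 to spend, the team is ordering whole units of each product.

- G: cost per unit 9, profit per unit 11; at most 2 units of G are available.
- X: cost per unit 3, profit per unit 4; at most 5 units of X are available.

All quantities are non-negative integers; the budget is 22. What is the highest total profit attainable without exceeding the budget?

X has the best ratio (4/3); taking only X gives at most 5×4 = 20 (stopped by the supply cap of 5).
Mixing does better — 1×G and 4×X: cost 21 ≤ 22, profit 1·11 + 4·4 = 27.

27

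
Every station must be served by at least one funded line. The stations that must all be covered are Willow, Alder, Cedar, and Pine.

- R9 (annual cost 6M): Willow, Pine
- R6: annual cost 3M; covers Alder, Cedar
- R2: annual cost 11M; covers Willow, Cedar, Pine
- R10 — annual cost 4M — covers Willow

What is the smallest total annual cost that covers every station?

Choose R9 and R6: together they cover Willow, Alder, Cedar, Pine — every station.
Total annual cost: 6 + 3 = 9.

9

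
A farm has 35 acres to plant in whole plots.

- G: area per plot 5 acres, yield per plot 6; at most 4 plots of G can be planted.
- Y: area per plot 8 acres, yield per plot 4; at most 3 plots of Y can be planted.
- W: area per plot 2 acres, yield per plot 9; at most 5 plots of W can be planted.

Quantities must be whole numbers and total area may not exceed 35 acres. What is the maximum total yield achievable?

4×G and 5×W: area 30 ≤ 35, yield 4·6 + 5·9 = 69.
3×G, 1×Y, and 5×W: area 33 ≤ 35, yield 3·6 + 1·4 + 5·9 = 67.
Best is 69.

69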